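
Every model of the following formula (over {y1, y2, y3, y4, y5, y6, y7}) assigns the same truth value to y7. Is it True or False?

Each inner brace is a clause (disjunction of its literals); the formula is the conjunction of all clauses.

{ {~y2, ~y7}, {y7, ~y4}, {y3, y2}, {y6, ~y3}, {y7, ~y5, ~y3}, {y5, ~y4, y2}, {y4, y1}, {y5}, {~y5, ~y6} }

False

Suppose y7 = 1.
The clause (~y2) is unit, so y2 = 0.
The clause (y3) is unit, so y3 = 1.
The clause (y6) is unit, so y6 = 1.
The clause (y5) is unit, so y5 = 1.
Now (~y5) is unsatisfied and unit — conflict.
So every satisfying assignment has y7 = False.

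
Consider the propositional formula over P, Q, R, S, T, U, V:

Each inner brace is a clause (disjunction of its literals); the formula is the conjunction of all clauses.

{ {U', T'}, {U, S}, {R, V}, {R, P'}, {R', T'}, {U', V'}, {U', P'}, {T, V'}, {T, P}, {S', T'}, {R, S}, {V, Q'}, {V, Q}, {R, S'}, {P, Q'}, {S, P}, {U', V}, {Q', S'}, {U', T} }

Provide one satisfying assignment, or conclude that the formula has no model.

UNSATISFIABLE

Branch on U: set U = 0.
(S) alone gives S = 1.
(T') alone gives T = 0.
(V') alone gives V = 0.
(R) alone gives R = 1.
(P) alone gives P = 1.
(Q') alone gives Q = 0.
That conflicts with the unit clause (Q).
So U must be the other value — set U = 1.
(T') alone gives T = 0.
That conflicts with the unit clause (T).
Either choice for U ends in contradiction.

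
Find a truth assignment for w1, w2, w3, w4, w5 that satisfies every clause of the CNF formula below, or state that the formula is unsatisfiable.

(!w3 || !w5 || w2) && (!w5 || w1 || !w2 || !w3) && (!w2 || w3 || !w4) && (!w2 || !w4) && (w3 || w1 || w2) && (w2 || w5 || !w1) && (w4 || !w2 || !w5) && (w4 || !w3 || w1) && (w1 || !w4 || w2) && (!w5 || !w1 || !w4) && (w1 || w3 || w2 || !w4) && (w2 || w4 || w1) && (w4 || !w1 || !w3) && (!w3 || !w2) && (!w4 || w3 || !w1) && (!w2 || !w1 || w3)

Branch on w2: set w2 = true.
Unit clause (!w4) forces w4 = false.
Unit clause (!w5) forces w5 = false.
Unit clause (!w3) forces w3 = false.
Unit clause (!w1) forces w1 = false.
All clauses are satisfied.

w1 ↦ false; w2 ↦ true; w3 ↦ false; w4 ↦ false; w5 ↦ false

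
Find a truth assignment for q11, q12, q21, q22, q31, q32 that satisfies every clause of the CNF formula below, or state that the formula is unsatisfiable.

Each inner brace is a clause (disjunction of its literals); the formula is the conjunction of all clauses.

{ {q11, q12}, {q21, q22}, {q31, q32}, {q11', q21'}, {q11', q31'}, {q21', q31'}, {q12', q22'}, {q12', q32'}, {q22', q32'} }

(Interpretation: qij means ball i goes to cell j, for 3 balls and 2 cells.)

UNSATISFIABLE

Case q11 = 1:
(q21') alone gives q21 = 0.
(q22) alone gives q22 = 1.
(q31') alone gives q31 = 0.
(q32) alone gives q32 = 1.
Now (q32') is unsatisfied and unit — conflict.
Undo q11 and try q11 = 0.
(q12) alone gives q12 = 1.
(q22') alone gives q22 = 0.
(q21) alone gives q21 = 1.
(q31') alone gives q31 = 0.
(q32) alone gives q32 = 1.
Now (q32') is unsatisfied and unit — conflict.
Neither q11 = 1 nor q11 = 0 works.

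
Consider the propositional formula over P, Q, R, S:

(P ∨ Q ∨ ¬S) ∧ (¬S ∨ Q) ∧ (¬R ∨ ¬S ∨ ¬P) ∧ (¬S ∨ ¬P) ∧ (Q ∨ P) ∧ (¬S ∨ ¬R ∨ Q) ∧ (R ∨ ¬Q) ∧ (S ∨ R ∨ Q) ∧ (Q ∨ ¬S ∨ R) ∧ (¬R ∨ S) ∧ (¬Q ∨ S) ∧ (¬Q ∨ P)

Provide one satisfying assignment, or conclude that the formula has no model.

UNSATISFIABLE

Case S = False:
Unit clause (¬R) forces R = False.
Unit clause (¬Q) forces Q = False.
But (Q) is also a unit clause — contradiction.
Backtrack on S: now try S = True.
Unit clause (Q) forces Q = True.
Unit clause (¬P) forces P = False.
But (P) is also a unit clause — contradiction.
Either choice for S ends in contradiction.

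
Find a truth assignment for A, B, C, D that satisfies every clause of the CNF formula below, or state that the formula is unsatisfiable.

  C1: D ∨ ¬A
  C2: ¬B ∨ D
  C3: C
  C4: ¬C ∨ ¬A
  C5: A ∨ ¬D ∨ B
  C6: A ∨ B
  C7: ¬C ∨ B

The clause (C) is unit, so C = True.
The clause (¬A) is unit, so A = False.
The clause (B) is unit, so B = True.
The clause (D) is unit, so D = True.
Every clause now holds.

A=False,  B=True,  C=True,  D=True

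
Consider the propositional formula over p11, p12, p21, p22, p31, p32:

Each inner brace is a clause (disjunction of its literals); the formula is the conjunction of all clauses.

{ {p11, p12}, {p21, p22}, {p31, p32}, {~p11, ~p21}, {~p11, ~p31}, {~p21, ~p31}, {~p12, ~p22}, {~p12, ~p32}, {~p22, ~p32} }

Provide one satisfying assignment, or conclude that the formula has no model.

Suppose p11 = 1.
From the singleton clause (~p21), p21 = 0.
From the singleton clause (p22), p22 = 1.
From the singleton clause (~p31), p31 = 0.
From the singleton clause (p32), p32 = 1.
But (~p32) is also a unit clause — contradiction.
Backtrack on p11: now try p11 = 0.
From the singleton clause (p12), p12 = 1.
From the singleton clause (~p22), p22 = 0.
From the singleton clause (p21), p21 = 1.
From the singleton clause (~p31), p31 = 0.
From the singleton clause (p32), p32 = 1.
But (~p32) is also a unit clause — contradiction.
Either choice for p11 ends in contradiction.

UNSATISFIABLE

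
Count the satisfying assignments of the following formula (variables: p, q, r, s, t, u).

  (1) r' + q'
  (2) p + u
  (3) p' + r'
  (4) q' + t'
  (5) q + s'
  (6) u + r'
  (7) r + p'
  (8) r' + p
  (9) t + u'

There are 2^6 = 64 truth assignments over (p, q, r, s, t, u).
Split on s. With s = 1, the clauses containing s are satisfied and s' drops from the rest; 0 of the 2^5 = 32 assignments to the other variables satisfy what remains.
With s = 0, by the same count on the reduced clause set, 1 assignment works.
Total: 0 + 1 = 1.

1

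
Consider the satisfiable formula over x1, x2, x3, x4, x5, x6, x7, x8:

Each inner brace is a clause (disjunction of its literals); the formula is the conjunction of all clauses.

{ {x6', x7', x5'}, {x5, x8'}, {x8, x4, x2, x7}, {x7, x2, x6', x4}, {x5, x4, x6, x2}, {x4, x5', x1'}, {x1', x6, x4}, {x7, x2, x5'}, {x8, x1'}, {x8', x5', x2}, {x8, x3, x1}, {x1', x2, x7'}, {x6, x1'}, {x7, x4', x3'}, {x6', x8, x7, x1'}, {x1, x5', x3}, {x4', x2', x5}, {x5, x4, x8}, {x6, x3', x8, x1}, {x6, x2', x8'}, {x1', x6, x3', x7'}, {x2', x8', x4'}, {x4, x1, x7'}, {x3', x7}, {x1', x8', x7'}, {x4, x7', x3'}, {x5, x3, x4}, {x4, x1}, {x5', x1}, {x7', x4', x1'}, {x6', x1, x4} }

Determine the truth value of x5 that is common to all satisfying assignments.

False

Suppose x5 = 1.
Unit clause (x1) forces x1 = 1.
Unit clause (x4) forces x4 = 1.
Unit clause (x8) forces x8 = 1.
Unit clause (x2) forces x2 = 1.
Now (x2') is unsatisfied and unit — conflict.
So every satisfying assignment has x5 = False.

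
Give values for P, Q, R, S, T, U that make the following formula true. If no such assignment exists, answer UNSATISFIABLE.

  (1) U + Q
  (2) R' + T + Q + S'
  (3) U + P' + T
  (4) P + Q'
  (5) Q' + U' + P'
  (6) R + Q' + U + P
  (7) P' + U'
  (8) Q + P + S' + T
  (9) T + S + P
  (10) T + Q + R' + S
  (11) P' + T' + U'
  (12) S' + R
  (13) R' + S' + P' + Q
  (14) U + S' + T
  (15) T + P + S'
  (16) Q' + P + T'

P: 1; Q: 1; R: 1; S: 0; T: 1; U: 0

Suppose U = 0.
The clause (Q) is unit, so Q = 1.
The clause (P) is unit, so P = 1.
The clause (T) is unit, so T = 1.
Suppose S = 0.
No clause remains; R is free.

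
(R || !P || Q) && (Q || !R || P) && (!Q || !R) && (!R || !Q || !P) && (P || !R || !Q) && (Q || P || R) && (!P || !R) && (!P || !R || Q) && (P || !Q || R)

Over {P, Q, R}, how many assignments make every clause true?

1

There are 2^3 = 8 truth assignments over (P, Q, R).
Split on P. With P = true, the clauses containing P are satisfied and !P drops from the rest; 1 of the 2^2 = 4 assignments to the other variables satisfy what remains.
With P = false, by the same count on the reduced clause set, 0 assignments work.
(One model: P=T, Q=T, R=F.)
Total: 1 + 0 = 1.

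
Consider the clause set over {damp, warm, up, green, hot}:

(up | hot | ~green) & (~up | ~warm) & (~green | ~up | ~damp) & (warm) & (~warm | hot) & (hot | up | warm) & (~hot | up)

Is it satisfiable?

Unsatisfiable

(warm) alone gives warm = 1.
(~up) alone gives up = 0.
(hot) alone gives hot = 1.
That conflicts with the unit clause (~hot).
No assignment satisfies every clause.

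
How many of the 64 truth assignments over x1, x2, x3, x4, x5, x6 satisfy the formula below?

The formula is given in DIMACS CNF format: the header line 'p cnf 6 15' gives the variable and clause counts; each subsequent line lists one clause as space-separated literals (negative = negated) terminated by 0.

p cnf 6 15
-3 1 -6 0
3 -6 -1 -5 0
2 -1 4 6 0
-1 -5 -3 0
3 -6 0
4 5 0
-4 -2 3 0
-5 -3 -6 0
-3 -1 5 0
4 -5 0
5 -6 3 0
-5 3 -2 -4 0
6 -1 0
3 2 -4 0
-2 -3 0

There are 2^6 = 64 truth assignments over (x1, x2, x3, x4, x5, x6).
Split on x3. With x3 = True, the clauses containing x3 are satisfied and ¬x3 drops from the rest; 2 of the 2^5 = 32 assignments to the other variables satisfy what remains.
With x3 = False, by the same count on the reduced clause set, 0 assignments work.
(One model: x1=F, x2=F, x3=T, x4=T, x5=F, x6=F.)
Total: 2 + 0 = 2.

2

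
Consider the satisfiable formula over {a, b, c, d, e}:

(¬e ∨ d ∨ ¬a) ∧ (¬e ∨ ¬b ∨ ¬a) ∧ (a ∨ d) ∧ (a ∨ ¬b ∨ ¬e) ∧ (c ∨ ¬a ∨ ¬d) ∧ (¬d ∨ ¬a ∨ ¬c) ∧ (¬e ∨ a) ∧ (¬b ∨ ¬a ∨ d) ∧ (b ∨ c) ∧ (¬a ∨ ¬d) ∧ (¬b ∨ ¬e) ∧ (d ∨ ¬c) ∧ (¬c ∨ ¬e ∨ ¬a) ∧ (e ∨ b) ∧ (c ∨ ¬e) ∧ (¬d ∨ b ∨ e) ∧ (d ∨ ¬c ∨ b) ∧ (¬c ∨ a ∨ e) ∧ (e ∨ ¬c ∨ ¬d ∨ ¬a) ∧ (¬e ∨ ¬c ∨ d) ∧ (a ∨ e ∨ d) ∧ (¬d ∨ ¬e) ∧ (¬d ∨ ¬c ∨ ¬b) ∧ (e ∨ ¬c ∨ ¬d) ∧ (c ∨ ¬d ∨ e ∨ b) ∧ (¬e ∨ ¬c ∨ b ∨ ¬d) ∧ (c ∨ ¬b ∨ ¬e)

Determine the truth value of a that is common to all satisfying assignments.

False

Suppose a = True.
From the singleton clause (¬d), d = False.
From the singleton clause (¬e), e = False.
From the singleton clause (¬b), b = False.
Now (b) is unsatisfied and unit — conflict.
So every satisfying assignment has a = False.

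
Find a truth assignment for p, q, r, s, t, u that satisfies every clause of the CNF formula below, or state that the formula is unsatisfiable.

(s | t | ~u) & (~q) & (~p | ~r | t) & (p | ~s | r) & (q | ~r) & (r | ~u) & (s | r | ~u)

p=0, q=0, r=0, s=0, t=0, u=0

From the singleton clause (~q), q = 0.
From the singleton clause (~r), r = 0.
From the singleton clause (~u), u = 0.
Suppose p = 0.
From the singleton clause (~s), s = 0.
All clauses hold; t can take either value.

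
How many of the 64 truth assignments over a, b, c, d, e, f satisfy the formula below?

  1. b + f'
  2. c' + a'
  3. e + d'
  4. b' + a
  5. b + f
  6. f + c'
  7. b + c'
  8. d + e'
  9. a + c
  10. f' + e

3

There are 2^6 = 64 truth assignments over (a, b, c, d, e, f).
Split on e. With e = 1, the clauses containing e are satisfied and e' drops from the rest; 2 of the 2^5 = 32 assignments to the other variables satisfy what remains.
With e = 0, by the same count on the reduced clause set, 1 assignment works.
Total: 2 + 1 = 3.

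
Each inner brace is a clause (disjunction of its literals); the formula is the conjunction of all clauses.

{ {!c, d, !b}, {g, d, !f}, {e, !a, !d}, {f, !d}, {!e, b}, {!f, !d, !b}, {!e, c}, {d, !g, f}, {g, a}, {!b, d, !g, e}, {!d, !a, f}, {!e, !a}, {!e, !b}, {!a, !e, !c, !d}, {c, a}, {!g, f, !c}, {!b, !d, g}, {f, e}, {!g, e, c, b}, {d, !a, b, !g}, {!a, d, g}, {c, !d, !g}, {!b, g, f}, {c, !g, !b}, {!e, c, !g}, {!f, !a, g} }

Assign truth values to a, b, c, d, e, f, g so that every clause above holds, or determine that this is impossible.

Suppose f = true.
Suppose g = true.
Suppose e = false.
Suppose a = false.
Unit clause (c) forces c = true.
Suppose d = true.
Unit clause (!b) forces b = false.
All clauses are satisfied.

a ↦ false; b ↦ false; c ↦ true; d ↦ true; e ↦ false; f ↦ true; g ↦ true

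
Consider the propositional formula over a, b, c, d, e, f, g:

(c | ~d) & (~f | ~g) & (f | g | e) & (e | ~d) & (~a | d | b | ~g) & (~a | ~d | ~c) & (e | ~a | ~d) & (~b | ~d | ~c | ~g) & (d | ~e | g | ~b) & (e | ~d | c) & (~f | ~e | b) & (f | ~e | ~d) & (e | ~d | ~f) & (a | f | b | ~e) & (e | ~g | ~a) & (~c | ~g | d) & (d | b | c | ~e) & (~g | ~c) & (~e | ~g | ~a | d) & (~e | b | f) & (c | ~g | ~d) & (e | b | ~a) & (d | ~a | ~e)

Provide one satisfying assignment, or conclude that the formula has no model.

a: 1, b: 1, c: 0, d: 0, e: 0, f: 1, g: 0

Suppose c = 0.
(~d) alone gives d = 0.
Suppose f = 1.
(~g) alone gives g = 0.
Suppose e = 0.
Suppose b = 1.
Every clause is now satisfied; a is unconstrained.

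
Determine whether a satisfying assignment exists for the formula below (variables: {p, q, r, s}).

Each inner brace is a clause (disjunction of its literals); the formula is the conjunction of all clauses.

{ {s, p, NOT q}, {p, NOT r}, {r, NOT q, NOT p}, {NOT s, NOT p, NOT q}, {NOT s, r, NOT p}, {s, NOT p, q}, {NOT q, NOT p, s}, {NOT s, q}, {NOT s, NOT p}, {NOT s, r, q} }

Try p = false.
Unit clause (NOT r) forces r = false.
Try s = false.
Unit clause (NOT q) forces q = false.
All clauses are satisfied.
A satisfying assignment: p=false,  q=false,  r=false,  s=false.

Yes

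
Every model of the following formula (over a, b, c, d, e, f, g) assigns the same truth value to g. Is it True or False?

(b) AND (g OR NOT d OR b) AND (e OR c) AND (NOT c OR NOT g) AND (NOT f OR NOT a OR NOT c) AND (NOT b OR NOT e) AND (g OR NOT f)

Suppose g = true.
The clause (b) is unit, so b = true.
The clause (NOT c) is unit, so c = false.
The clause (e) is unit, so e = true.
But (NOT e) is also a unit clause — contradiction.
So every satisfying assignment has g = False.

False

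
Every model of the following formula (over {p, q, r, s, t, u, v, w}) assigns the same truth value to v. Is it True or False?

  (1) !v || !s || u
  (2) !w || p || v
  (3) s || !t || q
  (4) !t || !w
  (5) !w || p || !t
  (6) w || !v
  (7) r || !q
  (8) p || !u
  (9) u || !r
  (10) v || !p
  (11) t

False

Suppose v = true.
The clause (w) is unit, so w = true.
The clause (!t) is unit, so t = false.
That conflicts with the unit clause (t).
So every satisfying assignment has v = False.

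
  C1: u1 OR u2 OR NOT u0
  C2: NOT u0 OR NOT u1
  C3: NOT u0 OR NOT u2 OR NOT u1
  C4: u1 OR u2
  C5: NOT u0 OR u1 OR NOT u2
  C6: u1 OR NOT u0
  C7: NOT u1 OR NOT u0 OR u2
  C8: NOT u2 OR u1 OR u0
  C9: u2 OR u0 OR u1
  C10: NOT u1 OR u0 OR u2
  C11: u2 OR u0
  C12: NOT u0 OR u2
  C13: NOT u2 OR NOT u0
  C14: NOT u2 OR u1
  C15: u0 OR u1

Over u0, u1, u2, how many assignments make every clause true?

There are 2^3 = 8 truth assignments over (u0, u1, u2).
Check each against the 15 clauses (columns in the order u0, u1, u2):
  F F F  ✗ fails (u1 OR u2)
  F F T  ✗ fails (NOT u2 OR u1 OR u0)
  F T F  ✗ fails (NOT u1 OR u0 OR u2)
  F T T  ✓ satisfies all
  T F F  ✗ fails (u1 OR u2 OR NOT u0)
  T F T  ✗ fails (NOT u0 OR u1 OR NOT u2)
  T T F  ✗ fails (NOT u0 OR NOT u1)
  T T T  ✗ fails (NOT u0 OR NOT u1)
1 of the 8 rows is a model.

1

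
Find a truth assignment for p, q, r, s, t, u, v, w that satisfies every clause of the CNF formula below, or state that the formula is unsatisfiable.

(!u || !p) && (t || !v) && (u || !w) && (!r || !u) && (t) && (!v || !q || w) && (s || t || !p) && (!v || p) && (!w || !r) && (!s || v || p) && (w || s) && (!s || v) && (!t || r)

(t) alone gives t = true.
(r) alone gives r = true.
(!u) alone gives u = false.
(!w) alone gives w = false.
(s) alone gives s = true.
(v) alone gives v = true.
(!q) alone gives q = false.
(p) alone gives p = true.
This assignment satisfies each clause.

p ↦ true,  q ↦ false,  r ↦ true,  s ↦ true,  t ↦ true,  u ↦ false,  v ↦ true,  w ↦ false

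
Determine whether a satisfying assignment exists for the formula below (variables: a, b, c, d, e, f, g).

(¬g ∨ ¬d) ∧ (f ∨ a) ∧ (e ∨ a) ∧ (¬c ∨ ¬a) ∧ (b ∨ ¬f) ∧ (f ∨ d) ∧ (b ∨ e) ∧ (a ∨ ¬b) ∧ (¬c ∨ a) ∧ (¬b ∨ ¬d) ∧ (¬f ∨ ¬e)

Yes, satisfiable

Suppose g = True.
From the singleton clause (¬d), d = False.
From the singleton clause (f), f = True.
From the singleton clause (b), b = True.
From the singleton clause (a), a = True.
From the singleton clause (¬c), c = False.
From the singleton clause (¬e), e = False.
All clauses are satisfied.
A satisfying assignment: a: True,  b: True,  c: False,  d: False,  e: False,  f: True,  g: True.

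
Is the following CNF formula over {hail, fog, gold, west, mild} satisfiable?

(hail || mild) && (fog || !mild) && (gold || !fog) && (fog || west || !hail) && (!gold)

(!gold) alone gives gold = false.
(!fog) alone gives fog = false.
(!mild) alone gives mild = false.
(hail) alone gives hail = true.
(west) alone gives west = true.
All clauses are satisfied.
A satisfying assignment: hail: true,  fog: false,  gold: false,  west: true,  mild: false.

Satisfiable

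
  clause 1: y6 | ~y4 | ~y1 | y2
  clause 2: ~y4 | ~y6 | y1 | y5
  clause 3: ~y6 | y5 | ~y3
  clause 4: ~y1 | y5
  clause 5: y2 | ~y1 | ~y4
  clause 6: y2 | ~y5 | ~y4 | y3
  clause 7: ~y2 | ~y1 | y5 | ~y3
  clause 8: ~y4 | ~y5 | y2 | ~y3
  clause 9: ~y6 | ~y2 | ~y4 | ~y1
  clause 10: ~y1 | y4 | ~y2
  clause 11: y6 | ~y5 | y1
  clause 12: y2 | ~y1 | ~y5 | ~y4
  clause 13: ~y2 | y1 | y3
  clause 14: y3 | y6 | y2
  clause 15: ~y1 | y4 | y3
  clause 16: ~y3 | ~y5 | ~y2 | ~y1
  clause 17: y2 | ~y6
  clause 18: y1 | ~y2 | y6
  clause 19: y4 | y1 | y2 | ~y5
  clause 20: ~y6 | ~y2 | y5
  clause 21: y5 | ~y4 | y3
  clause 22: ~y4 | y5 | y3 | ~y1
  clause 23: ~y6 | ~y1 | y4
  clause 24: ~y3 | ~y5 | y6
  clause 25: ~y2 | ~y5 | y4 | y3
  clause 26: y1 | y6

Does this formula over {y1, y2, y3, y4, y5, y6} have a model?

Satisfiable

Try y1 = 0.
(y6) alone gives y6 = 1.
(y2) alone gives y2 = 1.
(y3) alone gives y3 = 1.
(y5) alone gives y5 = 1.
No clause remains; y4 is free.
A satisfying assignment: y1=0; y2=1; y3=1; y4=0; y5=1; y6=1.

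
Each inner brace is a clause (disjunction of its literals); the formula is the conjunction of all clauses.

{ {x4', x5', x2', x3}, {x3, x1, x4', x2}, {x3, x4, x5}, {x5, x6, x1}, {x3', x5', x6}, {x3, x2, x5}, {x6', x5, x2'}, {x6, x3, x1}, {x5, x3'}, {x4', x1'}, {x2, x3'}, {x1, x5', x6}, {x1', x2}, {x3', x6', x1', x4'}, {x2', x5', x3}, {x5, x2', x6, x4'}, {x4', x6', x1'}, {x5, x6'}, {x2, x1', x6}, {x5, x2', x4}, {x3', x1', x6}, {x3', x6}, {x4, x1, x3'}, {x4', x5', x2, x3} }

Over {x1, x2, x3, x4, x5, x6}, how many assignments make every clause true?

3

There are 2^6 = 64 truth assignments over (x1, x2, x3, x4, x5, x6).
Split on x5. With x5 = 1, the clauses containing x5 are satisfied and x5' drops from the rest; 3 of the 2^5 = 32 assignments to the other variables satisfy what remains.
With x5 = 0, by the same count on the reduced clause set, 0 assignments work.
(One model: x1=F, x2=F, x3=F, x4=F, x5=T, x6=T.)
Total: 3 + 0 = 3.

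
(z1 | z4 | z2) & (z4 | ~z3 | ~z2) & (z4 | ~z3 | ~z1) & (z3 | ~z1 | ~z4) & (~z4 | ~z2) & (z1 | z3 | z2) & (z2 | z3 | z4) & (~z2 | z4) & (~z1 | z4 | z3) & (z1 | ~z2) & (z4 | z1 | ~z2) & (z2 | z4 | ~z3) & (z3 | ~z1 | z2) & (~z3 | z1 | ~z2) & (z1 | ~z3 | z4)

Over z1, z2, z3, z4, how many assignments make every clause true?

2

There are 2^4 = 16 truth assignments over (z1, z2, z3, z4).
Check each against the 15 clauses (columns in the order z1, z2, z3, z4):
  F F F F  ✗ fails (z1 | z4 | z2)
  F F F T  ✗ fails (z1 | z3 | z2)
  F F T F  ✗ fails (z1 | z4 | z2)
  F F T T  ✓ satisfies all
  F T F F  ✗ fails (~z2 | z4)
  F T F T  ✗ fails (~z4 | ~z2)
  F T T F  ✗ fails (z4 | ~z3 | ~z2)
  F T T T  ✗ fails (~z4 | ~z2)
  T F F F  ✗ fails (z2 | z3 | z4)
  T F F T  ✗ fails (z3 | ~z1 | ~z4)
  T F T F  ✗ fails (z4 | ~z3 | ~z1)
  T F T T  ✓ satisfies all
  T T F F  ✗ fails (~z2 | z4)
  T T F T  ✗ fails (z3 | ~z1 | ~z4)
  T T T F  ✗ fails (z4 | ~z3 | ~z2)
  T T T T  ✗ fails (~z4 | ~z2)
2 of the 16 rows are models.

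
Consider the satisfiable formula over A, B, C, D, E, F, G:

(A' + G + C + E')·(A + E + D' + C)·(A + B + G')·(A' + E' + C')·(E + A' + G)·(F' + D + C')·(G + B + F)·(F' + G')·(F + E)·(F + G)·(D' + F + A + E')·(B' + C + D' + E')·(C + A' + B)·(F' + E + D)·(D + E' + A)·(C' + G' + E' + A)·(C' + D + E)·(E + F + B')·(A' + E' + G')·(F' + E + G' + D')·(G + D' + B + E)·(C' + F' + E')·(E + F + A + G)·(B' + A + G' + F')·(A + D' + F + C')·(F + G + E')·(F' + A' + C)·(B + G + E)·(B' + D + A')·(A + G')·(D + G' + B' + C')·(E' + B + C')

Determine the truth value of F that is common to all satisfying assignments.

Suppose F = 0.
The clause (E) is unit, so E = 1.
The clause (G) is unit, so G = 1.
The clause (A') is unit, so A = 0.
That conflicts with the unit clause (A).
So every satisfying assignment has F = True.

True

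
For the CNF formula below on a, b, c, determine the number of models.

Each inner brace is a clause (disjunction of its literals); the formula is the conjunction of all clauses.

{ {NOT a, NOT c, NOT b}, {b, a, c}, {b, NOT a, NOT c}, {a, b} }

There are 2^3 = 8 truth assignments over (a, b, c).
Check each against the 4 clauses (columns in the order a, b, c):
  F F F  ✗ fails (b OR a OR c)
  F F T  ✗ fails (a OR b)
  F T F  ✓ satisfies all
  F T T  ✓ satisfies all
  T F F  ✓ satisfies all
  T F T  ✗ fails (b OR NOT a OR NOT c)
  T T F  ✓ satisfies all
  T T T  ✗ fails (NOT a OR NOT c OR NOT b)
4 of the 8 rows are models.

4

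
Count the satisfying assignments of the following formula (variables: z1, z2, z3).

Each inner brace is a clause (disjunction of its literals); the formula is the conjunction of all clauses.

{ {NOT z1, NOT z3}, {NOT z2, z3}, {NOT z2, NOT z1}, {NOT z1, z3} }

There are 2^3 = 8 truth assignments over (z1, z2, z3).
Check each against the 4 clauses (columns in the order z1, z2, z3):
  F F F  ✓ satisfies all
  F F T  ✓ satisfies all
  F T F  ✗ fails (NOT z2 OR z3)
  F T T  ✓ satisfies all
  T F F  ✗ fails (NOT z1 OR z3)
  T F T  ✗ fails (NOT z1 OR NOT z3)
  T T F  ✗ fails (NOT z2 OR z3)
  T T T  ✗ fails (NOT z1 OR NOT z3)
3 of the 8 rows are models.

3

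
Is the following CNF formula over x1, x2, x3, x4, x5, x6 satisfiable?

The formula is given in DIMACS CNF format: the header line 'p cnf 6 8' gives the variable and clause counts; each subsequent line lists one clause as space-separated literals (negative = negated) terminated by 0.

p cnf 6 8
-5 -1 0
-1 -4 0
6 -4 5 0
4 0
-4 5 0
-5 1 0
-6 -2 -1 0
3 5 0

(x4) alone gives x4 = True.
(¬x1) alone gives x1 = False.
(x5) alone gives x5 = True.
That conflicts with the unit clause (¬x5).
No assignment satisfies every clause.

No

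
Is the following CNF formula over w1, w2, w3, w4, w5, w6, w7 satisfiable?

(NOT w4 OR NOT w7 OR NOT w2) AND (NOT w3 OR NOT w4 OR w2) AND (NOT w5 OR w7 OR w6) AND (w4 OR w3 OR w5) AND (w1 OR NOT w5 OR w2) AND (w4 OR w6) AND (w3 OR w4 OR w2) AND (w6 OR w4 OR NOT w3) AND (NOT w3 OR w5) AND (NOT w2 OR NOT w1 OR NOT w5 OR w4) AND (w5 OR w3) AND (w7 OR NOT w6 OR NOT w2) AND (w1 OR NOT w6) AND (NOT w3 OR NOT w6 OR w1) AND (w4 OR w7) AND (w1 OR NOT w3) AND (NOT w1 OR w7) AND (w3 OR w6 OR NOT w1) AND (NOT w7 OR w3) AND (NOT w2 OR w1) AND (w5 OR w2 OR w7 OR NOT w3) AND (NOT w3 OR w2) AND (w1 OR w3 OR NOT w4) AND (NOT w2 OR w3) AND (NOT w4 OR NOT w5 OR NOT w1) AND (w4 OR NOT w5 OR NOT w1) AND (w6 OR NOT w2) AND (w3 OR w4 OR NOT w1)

No, unsatisfiable

Case w4 = true:
Case w7 = false:
(NOT w1) alone gives w1 = false.
(NOT w6) alone gives w6 = false.
(NOT w5) alone gives w5 = false.
(NOT w3) alone gives w3 = false.
But (w3) is also a unit clause — contradiction.
That branch fails; take w7 = true instead.
(NOT w2) alone gives w2 = false.
(NOT w3) alone gives w3 = false.
But (w3) is also a unit clause — contradiction.
Both values of w7 lead to a conflict.
That branch fails; take w4 = false instead.
(w6) alone gives w6 = true.
(w1) alone gives w1 = true.
(w7) alone gives w7 = true.
(w3) alone gives w3 = true.
(w5) alone gives w5 = true.
But (NOT w5) is also a unit clause — contradiction.
Both values of w4 lead to a conflict.
No assignment satisfies every clause.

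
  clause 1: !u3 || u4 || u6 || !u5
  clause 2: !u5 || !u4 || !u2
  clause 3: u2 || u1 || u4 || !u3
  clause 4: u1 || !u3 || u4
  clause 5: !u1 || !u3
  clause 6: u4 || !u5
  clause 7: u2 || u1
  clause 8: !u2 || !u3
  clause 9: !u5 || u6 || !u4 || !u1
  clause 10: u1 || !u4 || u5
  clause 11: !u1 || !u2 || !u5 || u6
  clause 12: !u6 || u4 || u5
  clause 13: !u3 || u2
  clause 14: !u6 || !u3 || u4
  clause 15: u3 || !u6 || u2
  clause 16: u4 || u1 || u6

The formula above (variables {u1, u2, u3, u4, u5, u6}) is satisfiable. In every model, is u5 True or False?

False

Suppose u5 = true.
From the singleton clause (u4), u4 = true.
From the singleton clause (!u2), u2 = false.
From the singleton clause (u1), u1 = true.
From the singleton clause (!u3), u3 = false.
From the singleton clause (u6), u6 = true.
Now (!u6) is unsatisfied and unit — conflict.
So every satisfying assignment has u5 = False.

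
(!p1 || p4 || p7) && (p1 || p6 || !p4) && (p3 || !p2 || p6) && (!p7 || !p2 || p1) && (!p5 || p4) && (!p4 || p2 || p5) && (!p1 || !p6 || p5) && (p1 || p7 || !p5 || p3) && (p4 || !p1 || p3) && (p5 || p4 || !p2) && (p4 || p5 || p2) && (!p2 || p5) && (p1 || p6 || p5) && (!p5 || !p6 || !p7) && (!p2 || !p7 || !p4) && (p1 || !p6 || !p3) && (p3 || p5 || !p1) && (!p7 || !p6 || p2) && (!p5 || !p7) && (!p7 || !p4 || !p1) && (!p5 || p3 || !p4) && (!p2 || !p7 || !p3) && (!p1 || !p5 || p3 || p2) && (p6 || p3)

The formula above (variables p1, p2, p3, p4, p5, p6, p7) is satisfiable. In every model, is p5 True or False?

Suppose p5 = false.
(!p2) alone gives p2 = false.
(!p4) alone gives p4 = false.
Now (p4) is unsatisfied and unit — conflict.
So every satisfying assignment has p5 = True.

True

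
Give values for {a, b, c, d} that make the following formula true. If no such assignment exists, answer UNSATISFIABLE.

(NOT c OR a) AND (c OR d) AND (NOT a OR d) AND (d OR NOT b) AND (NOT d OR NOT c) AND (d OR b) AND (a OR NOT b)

Suppose c = false.
Unit clause (d) forces d = true.
Suppose a = true.
No clause remains; b is free.

a: true; b: false; c: false; d: true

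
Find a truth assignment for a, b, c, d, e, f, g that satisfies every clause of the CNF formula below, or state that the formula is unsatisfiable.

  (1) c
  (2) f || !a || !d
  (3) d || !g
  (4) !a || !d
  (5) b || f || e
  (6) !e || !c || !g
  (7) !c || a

a=true; b=true; c=true; d=false; e=false; f=true; g=false

From the singleton clause (c), c = true.
From the singleton clause (a), a = true.
From the singleton clause (!d), d = false.
From the singleton clause (!g), g = false.
Case b = true:
No clause remains; e, f are free.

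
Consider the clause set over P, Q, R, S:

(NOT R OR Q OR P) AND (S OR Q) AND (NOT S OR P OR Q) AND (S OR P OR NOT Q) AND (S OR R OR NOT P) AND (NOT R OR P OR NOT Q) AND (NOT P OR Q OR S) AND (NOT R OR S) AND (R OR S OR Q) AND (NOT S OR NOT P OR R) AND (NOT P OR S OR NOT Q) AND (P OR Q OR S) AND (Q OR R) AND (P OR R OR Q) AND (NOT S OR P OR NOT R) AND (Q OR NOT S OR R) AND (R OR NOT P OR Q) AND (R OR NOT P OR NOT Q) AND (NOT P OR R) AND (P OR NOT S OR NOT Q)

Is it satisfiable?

Yes

Try S = true.
Try P = true.
The clause (R) is unit, so R = true.
Every clause is now satisfied; Q is unconstrained.
A satisfying assignment: P=true,  Q=true,  R=true,  S=true.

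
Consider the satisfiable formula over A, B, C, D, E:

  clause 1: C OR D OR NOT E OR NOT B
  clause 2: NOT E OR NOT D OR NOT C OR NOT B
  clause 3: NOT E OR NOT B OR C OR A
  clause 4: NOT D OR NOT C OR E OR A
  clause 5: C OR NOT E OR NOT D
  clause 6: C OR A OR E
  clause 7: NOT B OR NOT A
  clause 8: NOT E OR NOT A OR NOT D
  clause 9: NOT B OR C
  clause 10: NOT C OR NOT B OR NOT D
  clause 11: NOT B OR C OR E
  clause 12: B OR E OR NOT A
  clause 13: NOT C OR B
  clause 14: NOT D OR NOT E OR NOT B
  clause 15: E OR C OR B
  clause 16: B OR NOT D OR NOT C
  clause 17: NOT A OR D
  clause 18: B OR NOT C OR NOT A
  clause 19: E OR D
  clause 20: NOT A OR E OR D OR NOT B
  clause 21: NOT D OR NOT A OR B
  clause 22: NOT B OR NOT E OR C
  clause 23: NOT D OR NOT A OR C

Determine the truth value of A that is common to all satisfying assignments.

Suppose A = true.
(NOT B) alone gives B = false.
(E) alone gives E = true.
(NOT D) alone gives D = false.
Now (D) is unsatisfied and unit — conflict.
So every satisfying assignment has A = False.

False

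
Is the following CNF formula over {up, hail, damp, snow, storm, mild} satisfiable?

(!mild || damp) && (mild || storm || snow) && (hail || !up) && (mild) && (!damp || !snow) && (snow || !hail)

Yes

The clause (mild) is unit, so mild = true.
The clause (damp) is unit, so damp = true.
The clause (!snow) is unit, so snow = false.
The clause (!hail) is unit, so hail = false.
The clause (!up) is unit, so up = false.
No clause remains; storm is free.
A satisfying assignment: up ↦ false, hail ↦ false, damp ↦ true, snow ↦ false, storm ↦ false, mild ↦ true.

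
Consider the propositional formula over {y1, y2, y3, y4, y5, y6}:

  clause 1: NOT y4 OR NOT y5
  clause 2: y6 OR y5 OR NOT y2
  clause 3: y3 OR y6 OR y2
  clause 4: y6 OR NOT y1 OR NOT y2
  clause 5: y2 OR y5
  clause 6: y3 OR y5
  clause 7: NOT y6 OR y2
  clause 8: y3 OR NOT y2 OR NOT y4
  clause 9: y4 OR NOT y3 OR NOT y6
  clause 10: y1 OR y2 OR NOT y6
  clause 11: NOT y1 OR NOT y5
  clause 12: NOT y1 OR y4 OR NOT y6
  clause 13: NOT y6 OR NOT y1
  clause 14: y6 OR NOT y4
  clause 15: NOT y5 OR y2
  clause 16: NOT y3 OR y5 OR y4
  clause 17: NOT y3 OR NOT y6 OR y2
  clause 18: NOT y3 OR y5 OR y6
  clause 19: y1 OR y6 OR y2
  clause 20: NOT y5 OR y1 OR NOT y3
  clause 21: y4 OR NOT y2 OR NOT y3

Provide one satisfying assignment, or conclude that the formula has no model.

y1=false, y2=true, y3=false, y4=false, y5=true, y6=false

Try y4 = false.
Try y2 = true.
Unit clause (NOT y3) forces y3 = false.
Unit clause (y5) forces y5 = true.
Unit clause (NOT y1) forces y1 = false.
Every clause is now satisfied; y6 is unconstrained.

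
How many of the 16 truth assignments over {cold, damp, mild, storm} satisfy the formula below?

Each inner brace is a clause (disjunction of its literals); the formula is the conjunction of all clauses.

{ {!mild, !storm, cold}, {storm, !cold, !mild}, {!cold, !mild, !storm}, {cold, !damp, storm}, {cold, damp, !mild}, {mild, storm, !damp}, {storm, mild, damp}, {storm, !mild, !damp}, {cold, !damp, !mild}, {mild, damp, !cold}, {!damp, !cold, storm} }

There are 2^4 = 16 truth assignments over (cold, damp, mild, storm).
Check each against the 11 clauses (columns in the order cold, damp, mild, storm):
  F F F F  ✗ fails (storm || mild || damp)
  F F F T  ✓ satisfies all
  F F T F  ✗ fails (cold || damp || !mild)
  F F T T  ✗ fails (!mild || !storm || cold)
  F T F F  ✗ fails (cold || !damp || storm)
  F T F T  ✓ satisfies all
  F T T F  ✗ fails (cold || !damp || storm)
  F T T T  ✗ fails (!mild || !storm || cold)
  T F F F  ✗ fails (storm || mild || damp)
  T F F T  ✗ fails (mild || damp || !cold)
  T F T F  ✗ fails (storm || !cold || !mild)
  T F T T  ✗ fails (!cold || !mild || !storm)
  T T F F  ✗ fails (mild || storm || !damp)
  T T F T  ✓ satisfies all
  T T T F  ✗ fails (storm || !cold || !mild)
  T T T T  ✗ fails (!cold || !mild || !storm)
3 of the 16 rows are models.

3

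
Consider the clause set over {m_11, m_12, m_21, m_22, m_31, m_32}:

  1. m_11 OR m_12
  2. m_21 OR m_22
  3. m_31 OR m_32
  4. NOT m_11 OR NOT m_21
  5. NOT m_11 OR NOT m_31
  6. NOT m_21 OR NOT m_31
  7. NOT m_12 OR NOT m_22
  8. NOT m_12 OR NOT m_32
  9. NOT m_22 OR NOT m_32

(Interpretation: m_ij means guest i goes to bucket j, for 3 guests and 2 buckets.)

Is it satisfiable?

No, unsatisfiable

Branch on m_11: set m_11 = true.
Unit clause (NOT m_21) forces m_21 = false.
Unit clause (m_22) forces m_22 = true.
Unit clause (NOT m_31) forces m_31 = false.
Unit clause (m_32) forces m_32 = true.
That conflicts with the unit clause (NOT m_32).
Backtrack on m_11: now try m_11 = false.
Unit clause (m_12) forces m_12 = true.
Unit clause (NOT m_22) forces m_22 = false.
Unit clause (m_21) forces m_21 = true.
Unit clause (NOT m_31) forces m_31 = false.
Unit clause (m_32) forces m_32 = true.
That conflicts with the unit clause (NOT m_32).
Both values of m_11 lead to a conflict.
No assignment satisfies every clause.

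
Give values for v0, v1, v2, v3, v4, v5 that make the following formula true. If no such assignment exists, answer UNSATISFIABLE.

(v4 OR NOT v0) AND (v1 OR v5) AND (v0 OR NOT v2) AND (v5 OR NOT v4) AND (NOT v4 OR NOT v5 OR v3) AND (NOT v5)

v0 ↦ false; v1 ↦ true; v2 ↦ false; v3 ↦ false; v4 ↦ false; v5 ↦ false

Unit clause (NOT v5) forces v5 = false.
Unit clause (v1) forces v1 = true.
Unit clause (NOT v4) forces v4 = false.
Unit clause (NOT v0) forces v0 = false.
Unit clause (NOT v2) forces v2 = false.
No clause remains; v3 is free.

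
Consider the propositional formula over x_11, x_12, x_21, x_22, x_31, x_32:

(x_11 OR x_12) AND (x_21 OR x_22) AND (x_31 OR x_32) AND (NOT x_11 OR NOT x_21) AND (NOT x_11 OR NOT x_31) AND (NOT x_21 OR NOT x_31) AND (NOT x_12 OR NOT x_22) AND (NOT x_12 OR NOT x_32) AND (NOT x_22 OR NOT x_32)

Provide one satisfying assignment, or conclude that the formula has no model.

UNSATISFIABLE

Try x_11 = true.
(NOT x_21) alone gives x_21 = false.
(x_22) alone gives x_22 = true.
(NOT x_31) alone gives x_31 = false.
(x_32) alone gives x_32 = true.
But (NOT x_32) is also a unit clause — contradiction.
That branch fails; take x_11 = false instead.
(x_12) alone gives x_12 = true.
(NOT x_22) alone gives x_22 = false.
(x_21) alone gives x_21 = true.
(NOT x_31) alone gives x_31 = false.
(x_32) alone gives x_32 = true.
But (NOT x_32) is also a unit clause — contradiction.
Neither x_11 = true nor x_11 = false works.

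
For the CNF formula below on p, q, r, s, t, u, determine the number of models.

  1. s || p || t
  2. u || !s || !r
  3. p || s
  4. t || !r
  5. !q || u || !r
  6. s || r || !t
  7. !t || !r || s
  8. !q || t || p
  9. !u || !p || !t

18

There are 2^6 = 64 truth assignments over (p, q, r, s, t, u).
Split on u. With u = true, the clauses containing u are satisfied and !u drops from the rest; 9 of the 2^5 = 32 assignments to the other variables satisfy what remains.
With u = false, by the same count on the reduced clause set, 9 assignments work.
(One model: p=F, q=F, r=F, s=T, t=F, u=F.)
Total: 9 + 9 = 18.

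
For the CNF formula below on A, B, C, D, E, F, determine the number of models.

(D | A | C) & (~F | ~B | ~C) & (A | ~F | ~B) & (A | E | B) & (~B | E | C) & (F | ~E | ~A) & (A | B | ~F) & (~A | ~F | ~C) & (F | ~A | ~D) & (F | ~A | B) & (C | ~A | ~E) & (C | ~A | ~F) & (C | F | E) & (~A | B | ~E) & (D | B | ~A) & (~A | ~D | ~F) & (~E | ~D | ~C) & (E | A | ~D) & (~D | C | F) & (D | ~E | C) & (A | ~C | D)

1

There are 2^6 = 64 truth assignments over (A, B, C, D, E, F).
Split on A. With A = 1, the clauses containing A are satisfied and ~A drops from the rest; 1 of the 2^5 = 32 assignments to the other variables satisfy what remains.
With A = 0, by the same count on the reduced clause set, 0 assignments work.
(One model: A=T, B=T, C=T, D=F, E=F, F=F.)
Total: 1 + 0 = 1.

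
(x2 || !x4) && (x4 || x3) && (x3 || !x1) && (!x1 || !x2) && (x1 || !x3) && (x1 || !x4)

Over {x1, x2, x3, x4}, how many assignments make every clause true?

There are 2^4 = 16 truth assignments over (x1, x2, x3, x4).
Check each against the 6 clauses (columns in the order x1, x2, x3, x4):
  F F F F  ✗ fails (x4 || x3)
  F F F T  ✗ fails (x2 || !x4)
  F F T F  ✗ fails (x1 || !x3)
  F F T T  ✗ fails (x2 || !x4)
  F T F F  ✗ fails (x4 || x3)
  F T F T  ✗ fails (x1 || !x4)
  F T T F  ✗ fails (x1 || !x3)
  F T T T  ✗ fails (x1 || !x3)
  T F F F  ✗ fails (x4 || x3)
  T F F T  ✗ fails (x2 || !x4)
  T F T F  ✓ satisfies all
  T F T T  ✗ fails (x2 || !x4)
  T T F F  ✗ fails (x4 || x3)
  T T F T  ✗ fails (x3 || !x1)
  T T T F  ✗ fails (!x1 || !x2)
  T T T T  ✗ fails (!x1 || !x2)
1 of the 16 rows is a model.

1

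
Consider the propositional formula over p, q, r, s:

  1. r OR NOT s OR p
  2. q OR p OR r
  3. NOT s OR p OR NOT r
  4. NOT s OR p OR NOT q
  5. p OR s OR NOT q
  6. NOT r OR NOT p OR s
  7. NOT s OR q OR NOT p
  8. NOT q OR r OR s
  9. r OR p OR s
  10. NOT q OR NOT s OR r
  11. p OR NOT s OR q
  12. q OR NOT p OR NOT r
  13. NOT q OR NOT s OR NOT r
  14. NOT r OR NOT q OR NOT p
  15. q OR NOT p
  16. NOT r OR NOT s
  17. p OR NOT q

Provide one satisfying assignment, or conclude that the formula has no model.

p ↦ false, q ↦ false, r ↦ true, s ↦ false

Suppose q = false.
(NOT p) alone gives p = false.
(r) alone gives r = true.
(NOT s) alone gives s = false.
All clauses are satisfied.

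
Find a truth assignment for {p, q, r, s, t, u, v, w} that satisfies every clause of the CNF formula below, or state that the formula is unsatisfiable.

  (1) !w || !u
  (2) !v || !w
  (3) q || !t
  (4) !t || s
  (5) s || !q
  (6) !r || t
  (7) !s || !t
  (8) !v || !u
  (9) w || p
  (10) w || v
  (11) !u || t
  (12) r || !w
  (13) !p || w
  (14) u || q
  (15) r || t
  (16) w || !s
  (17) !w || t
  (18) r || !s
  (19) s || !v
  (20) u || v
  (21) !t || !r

Suppose w = false.
(p) alone gives p = true.
But (!p) is also a unit clause — contradiction.
Undo w and try w = true.
(!u) alone gives u = false.
(!v) alone gives v = false.
But (v) is also a unit clause — contradiction.
Neither w = true nor w = false works.

UNSATISFIABLE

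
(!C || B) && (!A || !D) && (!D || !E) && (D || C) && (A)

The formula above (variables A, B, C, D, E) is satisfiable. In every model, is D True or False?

False

Suppose D = true.
(!A) alone gives A = false.
Now (A) is unsatisfied and unit — conflict.
So every satisfying assignment has D = False.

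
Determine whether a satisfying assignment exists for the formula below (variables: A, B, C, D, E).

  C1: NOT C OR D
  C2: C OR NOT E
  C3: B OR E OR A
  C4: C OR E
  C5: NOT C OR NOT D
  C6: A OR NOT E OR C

No

Suppose C = false.
Unit clause (NOT E) forces E = false.
Now (E) is unsatisfied and unit — conflict.
So C must be the other value — set C = true.
Unit clause (D) forces D = true.
Now (NOT D) is unsatisfied and unit — conflict.
Either choice for C ends in contradiction.
No assignment satisfies every clause.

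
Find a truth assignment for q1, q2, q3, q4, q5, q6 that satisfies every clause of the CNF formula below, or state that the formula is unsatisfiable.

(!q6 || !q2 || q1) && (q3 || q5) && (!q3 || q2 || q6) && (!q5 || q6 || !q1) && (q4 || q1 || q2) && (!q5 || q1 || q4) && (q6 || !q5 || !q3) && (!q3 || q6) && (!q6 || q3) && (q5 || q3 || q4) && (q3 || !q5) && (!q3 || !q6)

UNSATISFIABLE

Suppose q3 = true.
The clause (q6) is unit, so q6 = true.
But (!q6) is also a unit clause — contradiction.
Undo q3 and try q3 = false.
The clause (q5) is unit, so q5 = true.
But (!q5) is also a unit clause — contradiction.
Both values of q3 lead to a conflict.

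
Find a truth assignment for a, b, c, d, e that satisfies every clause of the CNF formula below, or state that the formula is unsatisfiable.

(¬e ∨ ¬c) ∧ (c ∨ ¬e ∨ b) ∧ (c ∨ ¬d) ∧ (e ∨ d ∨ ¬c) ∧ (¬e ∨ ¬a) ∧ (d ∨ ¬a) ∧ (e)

a: False; b: True; c: False; d: False; e: True

The clause (e) is unit, so e = True.
The clause (¬c) is unit, so c = False.
The clause (b) is unit, so b = True.
The clause (¬d) is unit, so d = False.
The clause (¬a) is unit, so a = False.
Every clause now holds.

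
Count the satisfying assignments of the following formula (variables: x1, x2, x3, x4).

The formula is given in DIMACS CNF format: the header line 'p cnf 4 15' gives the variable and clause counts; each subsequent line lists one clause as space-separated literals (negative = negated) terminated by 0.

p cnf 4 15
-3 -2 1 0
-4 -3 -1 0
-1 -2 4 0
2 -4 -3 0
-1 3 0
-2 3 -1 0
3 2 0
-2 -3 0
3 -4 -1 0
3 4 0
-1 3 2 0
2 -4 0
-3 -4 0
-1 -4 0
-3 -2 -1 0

3

There are 2^4 = 16 truth assignments over (x1, x2, x3, x4).
Split on x2. With x2 = True, the clauses containing x2 are satisfied and ¬x2 drops from the rest; 1 of the 2^3 = 8 assignments to the other variables satisfy what remains.
With x2 = False, by the same count on the reduced clause set, 2 assignments work.
(One model: x1=F, x2=F, x3=T, x4=F.)
Total: 1 + 2 = 3.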